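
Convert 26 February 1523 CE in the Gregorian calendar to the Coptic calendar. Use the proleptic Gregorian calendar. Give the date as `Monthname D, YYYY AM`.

Julian Day Number of the source date = 2277380.
Converting JDN 2277380 to the Coptic calendar gives 22 Meshir 1239 AM.

Meshir 22, 1239 AM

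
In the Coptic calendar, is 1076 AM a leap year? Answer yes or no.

no

1076 mod 4 = 0; in the Coptic calendar a year is leap when year mod 4 = 3, so it is a common year.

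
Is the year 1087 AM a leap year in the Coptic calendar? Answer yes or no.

1087 mod 4 = 3; in the Coptic calendar a year is leap when year mod 4 = 3, so it is a leap year.

yes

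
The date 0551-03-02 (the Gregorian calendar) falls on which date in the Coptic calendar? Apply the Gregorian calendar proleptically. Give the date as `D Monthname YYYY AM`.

4 Paremhat 267 AM

Both dates share Julian Day Number 1922369; in the Coptic calendar that is 4 Paremhat 267 AM.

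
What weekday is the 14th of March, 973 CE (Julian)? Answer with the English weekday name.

In the proleptic Gregorian calendar this is 19 March 973 (JDN 2076519).
2076519 ≡ 4 (mod 7); counting from Monday = 0 gives Friday.

Friday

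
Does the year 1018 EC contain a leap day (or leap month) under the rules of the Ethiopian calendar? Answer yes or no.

1018 mod 4 = 2; in the Ethiopian calendar a year is leap when year mod 4 = 3, so it is a common year.

no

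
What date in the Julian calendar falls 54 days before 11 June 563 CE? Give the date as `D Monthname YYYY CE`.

Counting 54 days back from JDN 1926855 reaches JDN 1926801, which is 18 April 563 CE.

18 April 563 CE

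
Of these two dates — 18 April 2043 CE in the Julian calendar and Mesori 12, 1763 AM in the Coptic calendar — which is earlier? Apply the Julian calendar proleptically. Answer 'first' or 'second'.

first

Converting both to JDN: 2467371 vs 2468941; the smaller is the first.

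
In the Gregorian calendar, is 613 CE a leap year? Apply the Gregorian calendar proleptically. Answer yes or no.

no

613 is not divisible by 4, so it is a common year.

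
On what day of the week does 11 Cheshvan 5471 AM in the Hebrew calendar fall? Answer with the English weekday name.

Tuesday

This is JDN 2345932 (4 November 1710 Gregorian).
JDN 2345932 mod 7 = 1, and JDN 0 was a Monday, so this is a Tuesday.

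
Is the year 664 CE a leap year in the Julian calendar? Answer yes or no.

yes

664 mod 4 = 0, so it is a leap year in the Julian calendar.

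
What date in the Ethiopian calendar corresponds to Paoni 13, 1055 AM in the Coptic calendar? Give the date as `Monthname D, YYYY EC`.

Both dates share Julian Day Number 2210285; in the Ethiopian calendar that is 13 Sene 1331 EC.

Sene 13, 1331 EC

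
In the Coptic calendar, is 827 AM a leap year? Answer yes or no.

yes

827 mod 4 = 3; in the Coptic calendar a year is leap when year mod 4 = 3, so it is a leap year.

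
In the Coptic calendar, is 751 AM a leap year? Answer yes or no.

751 mod 4 = 3; in the Coptic calendar a year is leap when year mod 4 = 3, so it is a leap year.

yes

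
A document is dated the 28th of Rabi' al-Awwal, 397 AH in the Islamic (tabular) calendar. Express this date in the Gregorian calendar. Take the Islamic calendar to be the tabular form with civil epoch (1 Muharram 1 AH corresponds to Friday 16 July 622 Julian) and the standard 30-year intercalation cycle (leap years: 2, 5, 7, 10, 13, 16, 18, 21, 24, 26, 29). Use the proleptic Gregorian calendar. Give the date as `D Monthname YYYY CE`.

28 December 1006 CE

Julian Day Number of the source date = 2088855.
Converting JDN 2088855 to the Gregorian calendar gives 28 December 1006 CE.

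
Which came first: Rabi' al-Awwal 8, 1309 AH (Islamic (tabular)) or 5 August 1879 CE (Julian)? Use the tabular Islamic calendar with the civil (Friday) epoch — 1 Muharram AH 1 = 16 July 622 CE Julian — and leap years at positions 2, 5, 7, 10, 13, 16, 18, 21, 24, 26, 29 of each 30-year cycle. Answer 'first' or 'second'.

Converting both to JDN: 2412018 vs 2407579; the smaller is the second.

second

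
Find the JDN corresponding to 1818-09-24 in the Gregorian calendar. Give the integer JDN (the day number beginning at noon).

JDN 2299161 is 15 October 1582 CE (Gregorian); the target day is +86176 days from there, so JDN = 2385337.

2385337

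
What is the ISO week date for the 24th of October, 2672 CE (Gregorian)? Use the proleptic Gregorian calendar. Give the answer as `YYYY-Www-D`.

2672-W43-4

The weekday is Thursday (ISO weekday 4).
That Thursday belongs to ISO week 43 of ISO year 2672.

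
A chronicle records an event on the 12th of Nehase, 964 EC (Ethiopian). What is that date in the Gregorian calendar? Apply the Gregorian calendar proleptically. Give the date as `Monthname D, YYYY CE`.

Both dates share Julian Day Number 2076298; in the Gregorian calendar that is 10 August 972 CE.

August 10, 972 CE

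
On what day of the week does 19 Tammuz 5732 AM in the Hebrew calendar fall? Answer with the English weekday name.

Saturday

In the Gregorian calendar this is 1 July 1972 (JDN 2441500).
JDN 2441500 mod 7 = 5, and JDN 0 was a Monday, so this is a Saturday.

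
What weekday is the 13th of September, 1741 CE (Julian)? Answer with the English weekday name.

Sunday

In the Gregorian calendar this is 24 September 1741 (JDN 2357214).
2357214 ≡ 6 (mod 7); counting from Monday = 0 gives Sunday.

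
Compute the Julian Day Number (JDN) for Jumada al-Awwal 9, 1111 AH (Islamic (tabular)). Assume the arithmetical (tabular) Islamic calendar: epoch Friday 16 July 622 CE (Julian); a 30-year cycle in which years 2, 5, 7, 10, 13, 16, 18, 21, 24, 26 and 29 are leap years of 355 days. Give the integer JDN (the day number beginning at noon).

In the Gregorian calendar the same day is 2 November 1699.
JDN 2451545 is 1 January 2000 CE (Gregorian); the target day is −109632 days from there, so JDN = 2341913.

2341913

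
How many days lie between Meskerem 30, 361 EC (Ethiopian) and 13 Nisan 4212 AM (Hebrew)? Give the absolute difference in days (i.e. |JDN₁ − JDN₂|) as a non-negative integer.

First date → JDN 1855740; second date → JDN 1886230.
The interval is |1855740 − 1886230| = 30490 days.

30490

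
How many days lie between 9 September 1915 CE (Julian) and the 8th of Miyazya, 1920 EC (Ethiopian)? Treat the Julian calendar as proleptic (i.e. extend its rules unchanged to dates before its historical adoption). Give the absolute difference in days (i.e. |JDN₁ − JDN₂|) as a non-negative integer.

First date → JDN 2420763; second date → JDN 2425353.
The interval is |2420763 − 2425353| = 4590 days.

4590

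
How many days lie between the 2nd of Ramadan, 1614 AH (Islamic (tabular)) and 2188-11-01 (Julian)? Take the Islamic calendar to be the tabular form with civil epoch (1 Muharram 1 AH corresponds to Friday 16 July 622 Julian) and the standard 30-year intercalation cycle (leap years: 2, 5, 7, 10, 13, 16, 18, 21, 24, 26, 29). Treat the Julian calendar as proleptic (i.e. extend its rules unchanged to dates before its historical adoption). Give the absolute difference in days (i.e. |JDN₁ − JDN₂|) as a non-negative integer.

260

First date → JDN 2520270; second date → JDN 2520530.
The interval is |2520270 − 2520530| = 260 days.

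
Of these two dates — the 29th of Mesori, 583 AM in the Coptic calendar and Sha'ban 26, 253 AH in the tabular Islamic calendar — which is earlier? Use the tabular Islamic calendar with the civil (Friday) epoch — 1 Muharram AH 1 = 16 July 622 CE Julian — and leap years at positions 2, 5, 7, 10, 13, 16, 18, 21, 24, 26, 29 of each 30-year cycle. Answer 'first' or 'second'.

First date → JDN 2037963; second date → JDN 2037972.
JDN 2037963 < JDN 2037972, so the first date is earlier.

first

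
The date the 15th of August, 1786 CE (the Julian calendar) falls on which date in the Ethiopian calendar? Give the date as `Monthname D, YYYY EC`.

Nehase 22, 1778 EC

Both dates share Julian Day Number 2373621; in the Ethiopian calendar that is 22 Nehase 1778 EC.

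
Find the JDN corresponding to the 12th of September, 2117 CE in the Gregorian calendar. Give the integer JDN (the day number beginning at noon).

2494533

JDN 2299161 is 15 October 1582 CE (Gregorian); the target day is +195372 days from there, so JDN = 2494533.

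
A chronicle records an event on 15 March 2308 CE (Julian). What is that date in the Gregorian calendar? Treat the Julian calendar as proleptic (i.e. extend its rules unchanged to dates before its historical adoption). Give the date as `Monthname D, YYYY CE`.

At this point the Julian calendar is 16 days behind the Gregorian.
15 March 2308 Julian + 16 days → 31 March 2308 Gregorian.

March 31, 2308 CE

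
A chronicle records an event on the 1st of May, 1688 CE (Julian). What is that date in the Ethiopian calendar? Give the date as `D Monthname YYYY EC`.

6 Ginbot 1680 EC

Both dates share Julian Day Number 2337721; in the Ethiopian calendar that is 6 Ginbot 1680 EC.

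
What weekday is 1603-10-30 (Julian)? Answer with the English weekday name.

Sunday

Equivalently 9 November 1603 Gregorian, JDN 2306856.
JDN 2306856 mod 7 = 6, and JDN 0 was a Monday, so this is a Sunday.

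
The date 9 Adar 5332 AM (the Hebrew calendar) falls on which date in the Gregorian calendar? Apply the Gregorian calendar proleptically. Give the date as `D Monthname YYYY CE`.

4 March 1572 CE

Both dates share Julian Day Number 2295284; in the Gregorian calendar that is 4 March 1572 CE.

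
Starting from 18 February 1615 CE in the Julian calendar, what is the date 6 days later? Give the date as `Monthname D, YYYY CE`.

February 24, 1615 CE

The starting date is JDN 2310985; 2310985 + 6 = 2310991.
JDN 2310991 corresponds to February 24, 1615 CE.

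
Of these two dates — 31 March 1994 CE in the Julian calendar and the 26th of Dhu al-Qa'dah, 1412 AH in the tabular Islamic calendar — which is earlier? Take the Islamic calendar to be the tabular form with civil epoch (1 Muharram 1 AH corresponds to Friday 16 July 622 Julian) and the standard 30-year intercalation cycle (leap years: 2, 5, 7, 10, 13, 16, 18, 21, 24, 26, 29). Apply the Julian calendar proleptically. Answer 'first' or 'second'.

The two dates have Julian Day Numbers 2449456 and 2448771 respectively.
Since 2448771 < 2449456, the second date comes first.

second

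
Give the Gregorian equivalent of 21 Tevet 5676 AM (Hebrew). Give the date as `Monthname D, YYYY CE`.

December 28, 1915 CE

Both dates share Julian Day Number 2420860; in the Gregorian calendar that is 28 December 1915 CE.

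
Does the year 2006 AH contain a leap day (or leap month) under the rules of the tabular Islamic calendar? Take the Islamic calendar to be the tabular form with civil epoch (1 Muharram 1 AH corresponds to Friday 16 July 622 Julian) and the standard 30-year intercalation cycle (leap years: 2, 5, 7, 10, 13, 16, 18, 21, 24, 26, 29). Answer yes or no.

yes

Year 2006 AH is year 26 of its 30-year cycle; leap positions are 2, 5, 7, 10, 13, 16, 18, 21, 24, 26, 29, so it is a leap year (355 days).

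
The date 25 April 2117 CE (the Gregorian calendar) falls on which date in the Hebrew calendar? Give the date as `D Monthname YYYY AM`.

Julian Day Number of the source date = 2494393.
Converting JDN 2494393 to the Hebrew calendar gives 23 Nisan 5877 AM.

23 Nisan 5877 AM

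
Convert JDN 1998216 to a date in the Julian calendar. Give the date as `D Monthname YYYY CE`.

26 October 758 CE

JDN 1998216 is 30 October 758 in the proleptic Gregorian calendar.
In the Julian calendar that day is 26 October 758 CE.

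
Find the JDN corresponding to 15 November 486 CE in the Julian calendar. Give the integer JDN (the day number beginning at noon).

Equivalently 16 November 486 (proleptic Gregorian).
JDN 2299161 is 15 October 1582 CE (Gregorian); the target day is −400273 days from there, so JDN = 1898888.

1898888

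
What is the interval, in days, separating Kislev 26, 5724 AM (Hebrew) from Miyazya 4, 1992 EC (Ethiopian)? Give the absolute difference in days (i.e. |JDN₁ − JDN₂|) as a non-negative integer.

13271

First date → JDN 2438376; second date → JDN 2451647.
The interval is |2438376 − 2451647| = 13271 days.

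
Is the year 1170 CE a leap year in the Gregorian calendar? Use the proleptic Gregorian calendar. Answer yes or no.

no

1170 is not divisible by 4, so it is a common year.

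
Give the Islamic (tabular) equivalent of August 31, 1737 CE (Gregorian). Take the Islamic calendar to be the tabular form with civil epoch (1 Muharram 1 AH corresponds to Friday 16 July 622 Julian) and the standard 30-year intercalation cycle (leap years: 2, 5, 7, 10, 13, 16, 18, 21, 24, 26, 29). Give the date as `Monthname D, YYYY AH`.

Jumada al-Awwal 5, 1150 AH

Both dates share Julian Day Number 2355729; in the tabular Islamic calendar that is 5 Jumada al-Awwal 1150 AH.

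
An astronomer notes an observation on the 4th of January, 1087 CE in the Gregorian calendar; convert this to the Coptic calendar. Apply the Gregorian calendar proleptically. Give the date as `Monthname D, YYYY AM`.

Tobi 3, 803 AM

Both dates share Julian Day Number 2118082; in the Coptic calendar that is 3 Tobi 803 AM.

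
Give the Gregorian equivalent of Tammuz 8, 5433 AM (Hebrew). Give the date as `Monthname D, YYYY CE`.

June 22, 1673 CE

Both dates share Julian Day Number 2332284; in the Gregorian calendar that is 22 June 1673 CE.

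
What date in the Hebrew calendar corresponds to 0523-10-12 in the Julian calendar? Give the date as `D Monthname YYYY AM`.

17 Tishrei 4284 AM

The source date corresponds to 14 October 523 in the proleptic Gregorian calendar (JDN 1912368).
That day falls on 17 Tishrei 4284 AM in the Hebrew calendar.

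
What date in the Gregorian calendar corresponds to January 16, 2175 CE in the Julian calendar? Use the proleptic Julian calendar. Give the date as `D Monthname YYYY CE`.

At this point the Julian calendar is 14 days behind the Gregorian.
16 January 2175 Julian + 14 days → 30 January 2175 Gregorian.

30 January 2175 CE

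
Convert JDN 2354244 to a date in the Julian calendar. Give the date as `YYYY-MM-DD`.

JDN 2354244 is 7 August 1733 in the Gregorian calendar.
In the Julian calendar that day is 1733-07-27.

1733-07-27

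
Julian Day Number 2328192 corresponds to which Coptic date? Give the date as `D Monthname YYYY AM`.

JDN 2328192 is 9 April 1662 in the Gregorian calendar.
In the Coptic calendar that day is 4 Parmouti 1378 AM.

4 Parmouti 1378 AM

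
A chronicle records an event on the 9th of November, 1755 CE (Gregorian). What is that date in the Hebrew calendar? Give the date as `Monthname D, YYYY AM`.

Both dates share Julian Day Number 2362373; in the Hebrew calendar that is 5 Kislev 5516 AM.

Kislev 5, 5516 AM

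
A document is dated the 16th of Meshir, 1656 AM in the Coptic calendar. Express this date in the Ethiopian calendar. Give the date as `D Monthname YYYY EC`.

The source date corresponds to 24 February 1940 in the Gregorian calendar (JDN 2429684).
That day falls on 16 Yekatit 1932 EC in the Ethiopian calendar.

16 Yekatit 1932 EC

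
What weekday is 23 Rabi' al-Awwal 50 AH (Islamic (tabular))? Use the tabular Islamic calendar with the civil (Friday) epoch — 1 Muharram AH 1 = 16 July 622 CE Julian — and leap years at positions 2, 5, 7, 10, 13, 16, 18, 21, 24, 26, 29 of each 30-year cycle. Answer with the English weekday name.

Saturday

In the proleptic Gregorian calendar this is 23 April 670 (JDN 1965885).
JDN 1965885 mod 7 = 5, and JDN 0 was a Monday, so this is a Saturday.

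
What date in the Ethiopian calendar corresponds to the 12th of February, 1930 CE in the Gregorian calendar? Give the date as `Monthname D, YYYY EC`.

Both dates share Julian Day Number 2426020; in the Ethiopian calendar that is 5 Yekatit 1922 EC.

Yekatit 5, 1922 EC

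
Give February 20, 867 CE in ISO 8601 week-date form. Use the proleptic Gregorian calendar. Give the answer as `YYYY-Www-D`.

0867-W07-7

The weekday is Sunday (ISO weekday 7).
That Sunday belongs to ISO week 7 of ISO year 867.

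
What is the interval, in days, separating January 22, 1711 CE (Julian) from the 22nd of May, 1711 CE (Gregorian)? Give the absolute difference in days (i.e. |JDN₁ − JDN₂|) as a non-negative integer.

JDN of the first date = 2346022.
JDN of the second date = 2346131.
|2346131 − 2346022| = 109.

109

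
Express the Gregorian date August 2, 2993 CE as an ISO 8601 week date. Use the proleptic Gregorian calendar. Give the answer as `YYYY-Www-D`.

2993-W31-5

The weekday is Friday (ISO weekday 5).
That Friday belongs to ISO week 31 of ISO year 2993.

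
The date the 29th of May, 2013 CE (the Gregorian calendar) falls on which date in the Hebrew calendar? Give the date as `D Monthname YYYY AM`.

Both dates share Julian Day Number 2456442; in the Hebrew calendar that is 20 Sivan 5773 AM.

20 Sivan 5773 AM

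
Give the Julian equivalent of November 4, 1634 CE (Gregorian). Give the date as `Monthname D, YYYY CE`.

October 25, 1634 CE

The Julian–Gregorian offset here is 10 days (Julian trailing).
4 November 1634 Gregorian − 10 days → 25 October 1634 Julian.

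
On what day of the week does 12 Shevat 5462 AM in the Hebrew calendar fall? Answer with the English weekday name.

This is JDN 2342743 (10 February 1702 Gregorian).
2342743 ≡ 4 (mod 7); counting from Monday = 0 gives Friday.

Friday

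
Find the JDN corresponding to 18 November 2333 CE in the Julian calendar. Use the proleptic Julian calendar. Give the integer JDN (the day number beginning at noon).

In the Gregorian calendar the same day is 4 December 2333.
JDN 2299161 is 15 October 1582 CE (Gregorian); the target day is +274347 days from there, so JDN = 2573508.

2573508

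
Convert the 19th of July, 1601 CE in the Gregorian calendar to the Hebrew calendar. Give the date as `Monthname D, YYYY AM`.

Tammuz 19, 5361 AM

Julian Day Number of the source date = 2306013.
Converting JDN 2306013 to the Hebrew calendar gives 19 Tammuz 5361 AM.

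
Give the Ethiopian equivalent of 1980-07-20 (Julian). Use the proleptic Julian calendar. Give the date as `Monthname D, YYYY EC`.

Hamle 26, 1972 EC

Julian Day Number of the source date = 2444454.
Converting JDN 2444454 to the Ethiopian calendar gives 26 Hamle 1972 EC.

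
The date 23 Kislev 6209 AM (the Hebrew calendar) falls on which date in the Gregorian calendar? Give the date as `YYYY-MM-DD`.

2448-12-19

Julian Day Number of the source date = 2615527.
Converting JDN 2615527 to the Gregorian calendar gives 19 December 2448 CE.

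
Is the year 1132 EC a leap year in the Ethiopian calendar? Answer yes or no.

no

1132 mod 4 = 0; in the Ethiopian calendar a year is leap when year mod 4 = 3, so it is a common year.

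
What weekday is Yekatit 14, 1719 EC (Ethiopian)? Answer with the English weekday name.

This is JDN 2351883 (19 February 1727 Gregorian).
2351883 ≡ 2 (mod 7); counting from Monday = 0 gives Wednesday.

Wednesday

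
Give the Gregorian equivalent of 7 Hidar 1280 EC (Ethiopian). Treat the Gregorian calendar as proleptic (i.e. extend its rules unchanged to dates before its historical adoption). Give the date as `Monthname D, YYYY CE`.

Julian Day Number of the source date = 2191442.
Converting JDN 2191442 to the Gregorian calendar gives 11 November 1287 CE.

November 11, 1287 CE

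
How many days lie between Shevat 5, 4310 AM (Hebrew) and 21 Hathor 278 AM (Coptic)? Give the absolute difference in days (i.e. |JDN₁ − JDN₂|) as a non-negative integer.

First date → JDN 1921954; second date → JDN 1926284.
The interval is |1921954 − 1926284| = 4330 days.

4330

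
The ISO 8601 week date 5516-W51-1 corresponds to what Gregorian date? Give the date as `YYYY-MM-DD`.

ISO week 1 of 5516 is the week containing the first Thursday of 5516.
Week 51, day 1 (Monday) lands on 5516-12-18.

5516-12-18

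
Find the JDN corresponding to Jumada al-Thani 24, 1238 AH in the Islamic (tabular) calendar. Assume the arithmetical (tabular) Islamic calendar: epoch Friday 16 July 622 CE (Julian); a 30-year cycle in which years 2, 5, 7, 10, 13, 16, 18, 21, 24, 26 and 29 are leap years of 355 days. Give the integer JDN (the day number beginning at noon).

In the Gregorian calendar the same day is 8 March 1823.
JDN 2400001 is 17 November 1858 CE (Gregorian), MJD 0; the target day is −13038 days from there, so JDN = 2386963.

2386963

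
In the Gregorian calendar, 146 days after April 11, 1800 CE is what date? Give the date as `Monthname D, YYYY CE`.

September 4, 1800 CE

JDN of April 11, 1800 CE = 2378597.
2378597 + 146 = 2378743.
JDN 2378743 in the Gregorian calendar is September 4, 1800 CE.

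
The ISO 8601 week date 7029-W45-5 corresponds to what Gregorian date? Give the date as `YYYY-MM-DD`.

ISO week 1 of 7029 is the week containing the first Thursday of 7029.
Week 45, day 5 (Friday) lands on 7029-11-06.

7029-11-06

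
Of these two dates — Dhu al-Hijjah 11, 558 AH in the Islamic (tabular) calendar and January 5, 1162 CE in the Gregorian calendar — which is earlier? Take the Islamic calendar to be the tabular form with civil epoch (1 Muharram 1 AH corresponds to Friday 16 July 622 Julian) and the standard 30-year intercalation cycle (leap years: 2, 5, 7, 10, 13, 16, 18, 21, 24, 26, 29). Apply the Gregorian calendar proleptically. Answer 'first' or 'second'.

second

First date → JDN 2146157; second date → JDN 2145476.
JDN 2145476 < JDN 2146157, so the second date is earlier.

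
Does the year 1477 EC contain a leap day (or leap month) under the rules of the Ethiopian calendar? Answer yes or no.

no

1477 mod 4 = 1; in the Ethiopian calendar a year is leap when year mod 4 = 3, so it is a common year.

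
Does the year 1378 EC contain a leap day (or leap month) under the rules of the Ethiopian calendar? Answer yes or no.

1378 mod 4 = 2; in the Ethiopian calendar a year is leap when year mod 4 = 3, so it is a common year.

no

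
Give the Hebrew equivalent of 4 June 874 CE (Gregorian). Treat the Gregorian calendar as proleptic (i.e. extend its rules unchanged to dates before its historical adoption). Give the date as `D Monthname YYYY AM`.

Both dates share Julian Day Number 2040437; in the Hebrew calendar that is 11 Sivan 4634 AM.

11 Sivan 4634 AM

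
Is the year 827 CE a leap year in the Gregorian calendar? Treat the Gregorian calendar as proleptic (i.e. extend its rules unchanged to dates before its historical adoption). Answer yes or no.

827 is not divisible by 4, so it is a common year.

no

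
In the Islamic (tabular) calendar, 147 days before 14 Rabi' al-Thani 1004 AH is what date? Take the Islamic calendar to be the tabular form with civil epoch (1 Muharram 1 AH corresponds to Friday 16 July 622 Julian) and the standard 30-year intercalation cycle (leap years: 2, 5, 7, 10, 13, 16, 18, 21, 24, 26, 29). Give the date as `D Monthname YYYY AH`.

16 Dhu al-Qa'dah 1003 AH

The starting date is JDN 2303972; 2303972 − 147 = 2303825.
JDN 2303825 corresponds to 16 Dhu al-Qa'dah 1003 AH.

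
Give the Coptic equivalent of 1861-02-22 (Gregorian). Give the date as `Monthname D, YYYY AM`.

Meshir 16, 1577 AM

Julian Day Number of the source date = 2400829.
Converting JDN 2400829 to the Coptic calendar gives 16 Meshir 1577 AM.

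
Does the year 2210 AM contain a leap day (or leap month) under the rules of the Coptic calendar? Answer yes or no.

2210 mod 4 = 2; in the Coptic calendar a year is leap when year mod 4 = 3, so it is a common year.

no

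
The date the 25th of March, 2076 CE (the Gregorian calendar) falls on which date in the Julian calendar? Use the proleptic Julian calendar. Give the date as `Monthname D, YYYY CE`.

March 12, 2076 CE

For dates in this range the Gregorian date is 13 days ahead of the Julian.
25 March 2076 Gregorian − 13 days → 12 March 2076 Julian.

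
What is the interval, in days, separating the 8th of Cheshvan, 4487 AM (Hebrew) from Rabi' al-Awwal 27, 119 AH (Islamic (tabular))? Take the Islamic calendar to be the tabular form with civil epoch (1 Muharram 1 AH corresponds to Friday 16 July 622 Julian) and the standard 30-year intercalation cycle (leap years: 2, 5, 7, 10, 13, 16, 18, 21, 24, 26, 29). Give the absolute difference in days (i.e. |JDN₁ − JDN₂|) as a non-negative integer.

3829

First date → JDN 1986511; second date → JDN 1990340.
The interval is |1986511 − 1990340| = 3829 days.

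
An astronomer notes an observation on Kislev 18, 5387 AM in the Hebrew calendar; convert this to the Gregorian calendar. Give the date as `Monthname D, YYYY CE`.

December 7, 1626 CE

Both dates share Julian Day Number 2315285; in the Gregorian calendar that is 7 December 1626 CE.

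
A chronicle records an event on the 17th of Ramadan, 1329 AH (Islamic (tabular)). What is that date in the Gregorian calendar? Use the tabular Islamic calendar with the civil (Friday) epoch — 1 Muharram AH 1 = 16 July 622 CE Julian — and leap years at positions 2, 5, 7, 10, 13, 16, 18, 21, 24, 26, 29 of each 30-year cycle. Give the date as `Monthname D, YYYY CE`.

September 11, 1911 CE

Julian Day Number of the source date = 2419291.
Converting JDN 2419291 to the Gregorian calendar gives 11 September 1911 CE.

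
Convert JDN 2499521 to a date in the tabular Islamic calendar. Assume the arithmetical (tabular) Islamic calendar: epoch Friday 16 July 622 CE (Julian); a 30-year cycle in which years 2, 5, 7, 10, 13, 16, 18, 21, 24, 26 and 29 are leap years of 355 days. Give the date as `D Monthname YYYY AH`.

JDN 2499521 is 10 May 2131 in the Gregorian calendar.
In the tabular Islamic calendar that day is 12 Safar 1556 AH.

12 Safar 1556 AH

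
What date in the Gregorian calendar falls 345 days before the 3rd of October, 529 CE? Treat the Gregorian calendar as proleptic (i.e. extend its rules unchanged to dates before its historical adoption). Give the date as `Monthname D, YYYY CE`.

The starting date is JDN 1914549; 1914549 − 345 = 1914204.
JDN 1914204 corresponds to October 23, 528 CE.

October 23, 528 CE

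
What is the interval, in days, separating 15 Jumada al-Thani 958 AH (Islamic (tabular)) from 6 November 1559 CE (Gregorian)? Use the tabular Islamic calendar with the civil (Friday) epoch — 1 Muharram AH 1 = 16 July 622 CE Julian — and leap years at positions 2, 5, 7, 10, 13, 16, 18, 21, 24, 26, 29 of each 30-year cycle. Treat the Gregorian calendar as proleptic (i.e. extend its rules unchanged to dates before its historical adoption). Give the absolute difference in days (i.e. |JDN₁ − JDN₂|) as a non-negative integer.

3051

First date → JDN 2287731; second date → JDN 2290782.
The interval is |2287731 − 2290782| = 3051 days.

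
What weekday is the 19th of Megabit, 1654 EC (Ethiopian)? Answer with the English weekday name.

Equivalently 25 March 1662 Gregorian, JDN 2328177.
2328177 ≡ 5 (mod 7); counting from Monday = 0 gives Saturday.

Saturday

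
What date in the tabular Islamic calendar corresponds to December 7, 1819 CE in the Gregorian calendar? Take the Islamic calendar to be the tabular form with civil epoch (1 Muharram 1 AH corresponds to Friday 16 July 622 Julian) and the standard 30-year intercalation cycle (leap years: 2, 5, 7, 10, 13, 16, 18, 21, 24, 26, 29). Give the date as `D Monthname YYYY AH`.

19 Safar 1235 AH

Both dates share Julian Day Number 2385776; in the tabular Islamic calendar that is 19 Safar 1235 AH.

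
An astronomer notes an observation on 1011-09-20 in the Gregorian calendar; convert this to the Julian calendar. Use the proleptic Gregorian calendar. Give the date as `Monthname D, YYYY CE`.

The Julian–Gregorian offset here is 6 days (Julian trailing).
20 September 1011 Gregorian − 6 days → 14 September 1011 Julian.

September 14, 1011 CE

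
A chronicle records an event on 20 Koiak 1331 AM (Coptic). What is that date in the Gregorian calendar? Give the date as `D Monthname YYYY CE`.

Julian Day Number of the source date = 2310921.
Converting JDN 2310921 to the Gregorian calendar gives 26 December 1614 CE.

26 December 1614 CE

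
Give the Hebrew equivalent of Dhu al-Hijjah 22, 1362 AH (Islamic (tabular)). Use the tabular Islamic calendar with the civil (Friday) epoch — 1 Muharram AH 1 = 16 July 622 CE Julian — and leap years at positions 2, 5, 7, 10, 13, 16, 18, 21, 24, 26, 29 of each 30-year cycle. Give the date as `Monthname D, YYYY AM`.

Kislev 23, 5704 AM

Both dates share Julian Day Number 2431079; in the Hebrew calendar that is 23 Kislev 5704 AM.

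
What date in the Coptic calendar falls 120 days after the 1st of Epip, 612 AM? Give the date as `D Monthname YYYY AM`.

26 Paopi 613 AM

The starting date is JDN 2048498; 2048498 + 120 = 2048618.
JDN 2048618 corresponds to 26 Paopi 613 AM.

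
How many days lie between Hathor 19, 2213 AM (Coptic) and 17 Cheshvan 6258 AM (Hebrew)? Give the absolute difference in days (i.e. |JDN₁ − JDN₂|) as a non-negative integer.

347

JDN of the first date = 2633041.
JDN of the second date = 2633388.
|2633388 − 2633041| = 347.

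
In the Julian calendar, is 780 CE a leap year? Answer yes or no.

780 mod 4 = 0, so it is a leap year in the Julian calendar.

yes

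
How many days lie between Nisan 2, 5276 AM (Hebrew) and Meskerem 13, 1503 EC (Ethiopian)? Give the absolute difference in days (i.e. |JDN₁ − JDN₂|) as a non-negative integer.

2003

First date → JDN 2274841; second date → JDN 2272838.
The interval is |2274841 − 2272838| = 2003 days.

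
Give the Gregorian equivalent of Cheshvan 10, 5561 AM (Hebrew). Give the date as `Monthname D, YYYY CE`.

Julian Day Number of the source date = 2378798.
Converting JDN 2378798 to the Gregorian calendar gives 29 October 1800 CE.

October 29, 1800 CE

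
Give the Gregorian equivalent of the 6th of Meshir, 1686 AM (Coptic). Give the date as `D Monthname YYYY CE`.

Julian Day Number of the source date = 2440631.
Converting JDN 2440631 to the Gregorian calendar gives 13 February 1970 CE.

13 February 1970 CE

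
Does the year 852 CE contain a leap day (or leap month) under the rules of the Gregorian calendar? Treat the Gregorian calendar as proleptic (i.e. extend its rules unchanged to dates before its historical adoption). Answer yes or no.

852 is divisible by 4 and not by 100, so it is a leap year.

yes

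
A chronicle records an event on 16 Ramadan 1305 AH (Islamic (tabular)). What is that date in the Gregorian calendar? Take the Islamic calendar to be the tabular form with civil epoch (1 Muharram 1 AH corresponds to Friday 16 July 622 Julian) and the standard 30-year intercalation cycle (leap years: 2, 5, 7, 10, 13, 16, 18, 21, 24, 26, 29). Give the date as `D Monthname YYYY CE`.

27 May 1888 CE

Both dates share Julian Day Number 2410785; in the Gregorian calendar that is 27 May 1888 CE.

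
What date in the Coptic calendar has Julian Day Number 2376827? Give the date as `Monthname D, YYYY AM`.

Paoni 1, 1511 AM

JDN 2376827 is 6 June 1795 in the Gregorian calendar.
In the Coptic calendar that day is Paoni 1, 1511 AM.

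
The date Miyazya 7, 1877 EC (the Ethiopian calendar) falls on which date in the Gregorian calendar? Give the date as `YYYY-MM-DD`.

1885-04-14

Both dates share Julian Day Number 2409646; in the Gregorian calendar that is 14 April 1885 CE.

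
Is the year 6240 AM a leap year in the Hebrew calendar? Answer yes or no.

yes

Hebrew year 6240 is year 8 of its 19-year Metonic cycle; leap years are at positions 3, 6, 8, 11, 14, 17, 19, so it is a leap year (13 months).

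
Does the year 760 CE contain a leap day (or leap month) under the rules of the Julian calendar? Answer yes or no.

760 mod 4 = 0, so it is a leap year in the Julian calendar.

yes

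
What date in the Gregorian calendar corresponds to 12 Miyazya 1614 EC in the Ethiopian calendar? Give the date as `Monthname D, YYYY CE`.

Julian Day Number of the source date = 2313590.
Converting JDN 2313590 to the Gregorian calendar gives 17 April 1622 CE.

April 17, 1622 CE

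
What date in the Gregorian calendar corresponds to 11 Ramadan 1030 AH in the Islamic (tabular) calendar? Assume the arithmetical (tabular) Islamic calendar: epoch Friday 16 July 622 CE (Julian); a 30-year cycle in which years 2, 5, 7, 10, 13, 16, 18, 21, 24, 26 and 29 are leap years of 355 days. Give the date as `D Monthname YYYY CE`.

Julian Day Number of the source date = 2313329.
Converting JDN 2313329 to the Gregorian calendar gives 30 July 1621 CE.

30 July 1621 CE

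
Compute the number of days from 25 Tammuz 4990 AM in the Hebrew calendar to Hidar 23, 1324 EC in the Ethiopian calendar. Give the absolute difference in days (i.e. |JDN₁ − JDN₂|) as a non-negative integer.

JDN of the first date = 2170503.
JDN of the second date = 2207529.
|2207529 − 2170503| = 37026.

37026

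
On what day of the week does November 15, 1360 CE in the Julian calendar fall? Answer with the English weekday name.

Sunday

In the proleptic Gregorian calendar this is 23 November 1360 (JDN 2218117).
JDN 2218117 mod 7 = 6, and JDN 0 was a Monday, so this is a Sunday.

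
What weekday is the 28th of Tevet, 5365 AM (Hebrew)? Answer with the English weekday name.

This is JDN 2307292 (18 January 1605 Gregorian).
2307292 ≡ 1 (mod 7); counting from Monday = 0 gives Tuesday.

Tuesday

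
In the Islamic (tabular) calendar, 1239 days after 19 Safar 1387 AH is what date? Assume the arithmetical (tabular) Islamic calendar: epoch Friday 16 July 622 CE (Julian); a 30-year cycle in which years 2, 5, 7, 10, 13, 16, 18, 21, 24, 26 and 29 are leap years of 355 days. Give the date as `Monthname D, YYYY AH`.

JDN of 19 Safar 1387 AH = 2439640.
2439640 + 1239 = 2440879.
JDN 2440879 in the tabular Islamic calendar is Sha'ban 18, 1390 AH.

Sha'ban 18, 1390 AH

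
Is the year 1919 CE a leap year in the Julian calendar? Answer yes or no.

1919 mod 4 = 3, so it is a common year in the Julian calendar.

no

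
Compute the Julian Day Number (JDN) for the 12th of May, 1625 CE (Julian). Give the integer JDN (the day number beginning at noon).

Equivalently 22 May 1625 (Gregorian).
JDN 2299161 is 15 October 1582 CE (Gregorian); the target day is +15560 days from there, so JDN = 2314721.

2314721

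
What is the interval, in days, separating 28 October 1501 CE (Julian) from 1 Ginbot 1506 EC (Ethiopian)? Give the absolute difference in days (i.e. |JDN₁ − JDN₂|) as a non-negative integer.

4563

JDN of the first date = 2269599.
JDN of the second date = 2274162.
|2274162 − 2269599| = 4563.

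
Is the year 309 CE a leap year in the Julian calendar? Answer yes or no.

309 mod 4 = 1, so it is a common year in the Julian calendar.

no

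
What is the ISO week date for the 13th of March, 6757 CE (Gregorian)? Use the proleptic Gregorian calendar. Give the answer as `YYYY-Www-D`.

The weekday is Wednesday (ISO weekday 3).
That Wednesday belongs to ISO week 11 of ISO year 6757.

6757-W11-3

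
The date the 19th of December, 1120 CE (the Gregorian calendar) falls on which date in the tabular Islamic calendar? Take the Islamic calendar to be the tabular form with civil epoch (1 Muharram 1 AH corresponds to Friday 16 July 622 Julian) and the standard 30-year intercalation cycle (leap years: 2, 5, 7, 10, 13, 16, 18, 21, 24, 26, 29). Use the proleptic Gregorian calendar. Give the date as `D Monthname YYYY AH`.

Both dates share Julian Day Number 2130484; in the tabular Islamic calendar that is 19 Ramadan 514 AH.

19 Ramadan 514 AH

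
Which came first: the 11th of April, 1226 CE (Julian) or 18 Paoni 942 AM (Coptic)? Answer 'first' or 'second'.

Converting both to JDN: 2168955 vs 2169017; the smaller is the first.

first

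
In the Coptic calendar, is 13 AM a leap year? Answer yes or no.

13 mod 4 = 1; in the Coptic calendar a year is leap when year mod 4 = 3, so it is a common year.

no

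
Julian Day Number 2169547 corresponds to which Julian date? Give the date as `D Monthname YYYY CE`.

24 November 1227 CE

JDN 2169547 is 1 December 1227 in the proleptic Gregorian calendar.
In the Julian calendar that day is 24 November 1227 CE.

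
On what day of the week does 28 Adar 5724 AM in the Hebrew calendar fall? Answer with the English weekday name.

Thursday

Equivalently 12 March 1964 Gregorian, JDN 2438467.
Since JDN mod 7 = 3 (0 = Monday), the day is Thursday.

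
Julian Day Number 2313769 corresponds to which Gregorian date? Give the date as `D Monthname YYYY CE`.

13 October 1622 CE

JDN 2451545 is 1 Jan 2000; 2313769 is −137776 days from there.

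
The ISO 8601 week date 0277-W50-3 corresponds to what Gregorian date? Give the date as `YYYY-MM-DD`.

0277-12-12

ISO week 1 of 277 is the week containing the first Thursday of 277.
Week 50, day 3 (Wednesday) lands on 0277-12-12.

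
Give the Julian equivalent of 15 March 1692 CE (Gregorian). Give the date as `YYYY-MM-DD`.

1692-03-05

At this point the Julian calendar is 10 days behind the Gregorian.
15 March 1692 Gregorian − 10 days → 5 March 1692 Julian.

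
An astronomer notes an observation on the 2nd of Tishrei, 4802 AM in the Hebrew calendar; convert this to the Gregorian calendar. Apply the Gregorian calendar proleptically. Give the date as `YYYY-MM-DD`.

1041-09-07

Both dates share Julian Day Number 2101527; in the Gregorian calendar that is 7 September 1041 CE.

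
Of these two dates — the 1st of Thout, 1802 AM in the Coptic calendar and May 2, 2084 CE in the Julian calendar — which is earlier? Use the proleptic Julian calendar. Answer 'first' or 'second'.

Converting both to JDN: 2482845 vs 2482361; the smaller is the second.

second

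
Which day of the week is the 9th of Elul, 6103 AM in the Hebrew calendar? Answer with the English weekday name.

Equivalently 30 August 2343 Gregorian, JDN 2577064.
Since JDN mod 7 = 0 (0 = Monday), the day is Monday.

Monday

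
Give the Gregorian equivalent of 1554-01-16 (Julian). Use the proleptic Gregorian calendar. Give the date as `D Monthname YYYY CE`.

At this point the Julian calendar is 10 days behind the Gregorian.
16 January 1554 Julian + 10 days → 26 January 1554 Gregorian.

26 January 1554 CE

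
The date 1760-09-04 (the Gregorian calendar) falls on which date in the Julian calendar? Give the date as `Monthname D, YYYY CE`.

For dates in this range the Gregorian date is 11 days ahead of the Julian.
4 September 1760 Gregorian − 11 days → 24 August 1760 Julian.

August 24, 1760 CE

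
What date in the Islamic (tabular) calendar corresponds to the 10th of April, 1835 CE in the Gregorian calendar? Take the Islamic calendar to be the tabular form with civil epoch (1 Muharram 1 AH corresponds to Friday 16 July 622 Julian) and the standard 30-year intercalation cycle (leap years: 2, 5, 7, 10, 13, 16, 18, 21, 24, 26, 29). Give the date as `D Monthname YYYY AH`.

Both dates share Julian Day Number 2391379; in the tabular Islamic calendar that is 11 Dhu al-Hijjah 1250 AH.

11 Dhu al-Hijjah 1250 AH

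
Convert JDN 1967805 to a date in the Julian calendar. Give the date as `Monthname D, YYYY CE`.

JDN 1967805 is 26 July 675 in the proleptic Gregorian calendar.
In the Julian calendar that day is July 23, 675 CE.

July 23, 675 CE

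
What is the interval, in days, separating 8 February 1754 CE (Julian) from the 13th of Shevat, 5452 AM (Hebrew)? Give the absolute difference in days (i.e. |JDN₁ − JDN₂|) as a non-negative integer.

22664

JDN of the first date = 2361745.
JDN of the second date = 2339081.
|2339081 − 2361745| = 22664.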